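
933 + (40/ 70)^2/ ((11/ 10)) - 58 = 471785/ 539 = 875.30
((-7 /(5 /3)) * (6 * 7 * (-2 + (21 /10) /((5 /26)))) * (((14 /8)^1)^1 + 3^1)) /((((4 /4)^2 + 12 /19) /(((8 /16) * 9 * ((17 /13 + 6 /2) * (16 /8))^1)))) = -8946459396 /50375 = -177597.21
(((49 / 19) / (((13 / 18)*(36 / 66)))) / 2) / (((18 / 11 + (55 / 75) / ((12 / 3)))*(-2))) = -266805 / 296647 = -0.90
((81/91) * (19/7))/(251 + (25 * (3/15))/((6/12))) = 171/18473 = 0.01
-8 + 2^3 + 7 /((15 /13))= 91 /15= 6.07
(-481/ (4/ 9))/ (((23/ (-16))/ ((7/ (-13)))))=-9324/ 23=-405.39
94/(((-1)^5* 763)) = -0.12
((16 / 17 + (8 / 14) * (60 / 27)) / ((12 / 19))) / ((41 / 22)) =247456 / 131733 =1.88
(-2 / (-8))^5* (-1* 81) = -81 / 1024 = -0.08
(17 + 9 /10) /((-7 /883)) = -158057 /70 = -2257.96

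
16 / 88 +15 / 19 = 203 / 209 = 0.97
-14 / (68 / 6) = -21 / 17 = -1.24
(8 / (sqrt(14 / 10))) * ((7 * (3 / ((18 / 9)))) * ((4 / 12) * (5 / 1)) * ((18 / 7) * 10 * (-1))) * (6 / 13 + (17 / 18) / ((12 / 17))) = -252650 * sqrt(35) / 273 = -5475.08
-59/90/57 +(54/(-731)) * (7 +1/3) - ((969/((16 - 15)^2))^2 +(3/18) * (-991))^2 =-881337616684.58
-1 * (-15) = 15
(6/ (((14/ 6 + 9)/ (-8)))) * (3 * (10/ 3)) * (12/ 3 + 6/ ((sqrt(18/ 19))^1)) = -720 * sqrt(38)/ 17- 2880/ 17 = -430.49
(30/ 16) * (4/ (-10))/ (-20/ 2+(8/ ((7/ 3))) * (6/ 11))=231/ 2504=0.09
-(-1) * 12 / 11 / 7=12 / 77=0.16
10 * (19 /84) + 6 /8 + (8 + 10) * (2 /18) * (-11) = -1595 /84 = -18.99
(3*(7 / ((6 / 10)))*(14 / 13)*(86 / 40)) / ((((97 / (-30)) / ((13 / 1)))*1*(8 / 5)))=-203.64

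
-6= -6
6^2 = 36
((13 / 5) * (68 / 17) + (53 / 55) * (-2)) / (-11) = -0.77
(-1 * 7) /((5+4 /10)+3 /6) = -70 /59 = -1.19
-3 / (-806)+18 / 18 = 809 / 806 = 1.00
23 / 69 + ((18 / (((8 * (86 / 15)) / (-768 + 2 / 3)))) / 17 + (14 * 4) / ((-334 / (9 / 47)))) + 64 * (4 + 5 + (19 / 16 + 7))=74537693867 / 68851428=1082.59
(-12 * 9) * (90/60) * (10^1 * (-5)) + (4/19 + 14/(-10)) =769387/95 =8098.81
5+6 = 11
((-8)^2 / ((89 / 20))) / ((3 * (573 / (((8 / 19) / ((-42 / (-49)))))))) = 35840 / 8720487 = 0.00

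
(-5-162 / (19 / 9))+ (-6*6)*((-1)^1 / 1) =-869 / 19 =-45.74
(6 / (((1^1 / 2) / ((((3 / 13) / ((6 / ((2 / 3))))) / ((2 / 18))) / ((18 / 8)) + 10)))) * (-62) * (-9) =879408 / 13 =67646.77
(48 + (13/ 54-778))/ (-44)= 16.59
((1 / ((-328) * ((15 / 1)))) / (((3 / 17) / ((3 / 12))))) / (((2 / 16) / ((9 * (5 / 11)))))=-17 / 1804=-0.01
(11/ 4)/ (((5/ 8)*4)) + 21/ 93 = 411/ 310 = 1.33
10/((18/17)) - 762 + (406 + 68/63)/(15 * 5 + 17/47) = -27787400/37191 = -747.15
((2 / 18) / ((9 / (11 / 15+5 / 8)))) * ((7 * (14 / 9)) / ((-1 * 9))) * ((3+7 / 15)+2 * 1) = -327467 / 2952450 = -0.11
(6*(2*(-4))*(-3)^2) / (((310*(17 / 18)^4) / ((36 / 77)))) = -816293376 / 996823135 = -0.82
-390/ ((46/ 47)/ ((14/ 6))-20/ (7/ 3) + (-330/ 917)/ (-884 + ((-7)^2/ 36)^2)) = 291161543855/ 6085700121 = 47.84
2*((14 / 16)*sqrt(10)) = 7*sqrt(10) / 4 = 5.53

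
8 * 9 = 72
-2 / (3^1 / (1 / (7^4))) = -2 / 7203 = -0.00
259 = 259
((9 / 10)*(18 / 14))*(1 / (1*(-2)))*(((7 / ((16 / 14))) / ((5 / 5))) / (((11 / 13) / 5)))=-7371 / 352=-20.94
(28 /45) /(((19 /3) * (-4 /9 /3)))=-63 /95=-0.66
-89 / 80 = -1.11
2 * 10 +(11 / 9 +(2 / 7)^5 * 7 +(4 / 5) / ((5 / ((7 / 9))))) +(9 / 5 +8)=5611136 / 180075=31.16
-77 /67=-1.15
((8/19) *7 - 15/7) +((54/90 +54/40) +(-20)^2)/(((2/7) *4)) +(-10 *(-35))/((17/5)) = 164764293/361760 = 455.45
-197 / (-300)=197 / 300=0.66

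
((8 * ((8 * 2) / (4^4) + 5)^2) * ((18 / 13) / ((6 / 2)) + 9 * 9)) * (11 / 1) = 76429089 / 416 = 183723.77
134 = 134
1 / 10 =0.10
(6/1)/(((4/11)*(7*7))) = 0.34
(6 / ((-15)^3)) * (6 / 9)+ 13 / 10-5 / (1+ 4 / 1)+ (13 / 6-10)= -25429 / 3375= -7.53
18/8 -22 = -79/4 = -19.75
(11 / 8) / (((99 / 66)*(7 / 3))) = 11 / 28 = 0.39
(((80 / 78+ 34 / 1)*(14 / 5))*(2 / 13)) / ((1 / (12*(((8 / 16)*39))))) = 229488 / 65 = 3530.58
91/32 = 2.84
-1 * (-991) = 991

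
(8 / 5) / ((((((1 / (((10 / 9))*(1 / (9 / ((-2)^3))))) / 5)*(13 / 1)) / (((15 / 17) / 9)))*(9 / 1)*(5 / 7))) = -4480 / 483327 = -0.01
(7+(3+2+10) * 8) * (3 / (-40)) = -381 / 40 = -9.52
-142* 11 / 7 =-1562 / 7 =-223.14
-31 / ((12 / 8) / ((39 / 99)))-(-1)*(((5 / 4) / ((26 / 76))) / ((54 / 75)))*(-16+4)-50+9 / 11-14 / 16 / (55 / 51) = -6127769 / 51480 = -119.03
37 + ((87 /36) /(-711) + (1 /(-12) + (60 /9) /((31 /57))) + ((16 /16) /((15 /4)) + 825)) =289102319 /330615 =874.44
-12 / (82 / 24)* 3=-432 / 41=-10.54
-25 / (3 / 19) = -158.33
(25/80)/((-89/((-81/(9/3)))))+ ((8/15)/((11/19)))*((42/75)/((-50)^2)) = 348804443/3671250000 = 0.10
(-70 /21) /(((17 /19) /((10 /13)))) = -1900 /663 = -2.87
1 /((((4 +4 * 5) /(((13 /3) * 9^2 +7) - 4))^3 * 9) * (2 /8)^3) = 22819.89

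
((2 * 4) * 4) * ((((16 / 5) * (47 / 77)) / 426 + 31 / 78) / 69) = 13714576 / 73558485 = 0.19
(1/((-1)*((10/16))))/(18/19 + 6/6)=-152/185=-0.82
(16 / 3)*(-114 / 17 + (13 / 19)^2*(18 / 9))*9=-1699584 / 6137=-276.94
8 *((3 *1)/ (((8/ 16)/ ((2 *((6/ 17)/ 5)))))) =576/ 85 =6.78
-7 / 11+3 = 26 / 11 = 2.36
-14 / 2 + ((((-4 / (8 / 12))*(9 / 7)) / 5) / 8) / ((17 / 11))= -16957 / 2380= -7.12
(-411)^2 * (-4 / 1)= -675684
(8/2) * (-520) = -2080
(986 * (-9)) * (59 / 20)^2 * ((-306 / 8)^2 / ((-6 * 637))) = 120518872191 / 4076800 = 29562.13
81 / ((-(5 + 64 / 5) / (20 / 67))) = -1.36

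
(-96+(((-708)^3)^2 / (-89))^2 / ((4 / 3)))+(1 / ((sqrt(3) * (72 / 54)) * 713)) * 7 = 7 * sqrt(3) / 2852+11897627173726061675521996227896736 / 7921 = 1502036002237856542800403000000.00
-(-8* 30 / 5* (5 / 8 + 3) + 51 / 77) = 13347 / 77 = 173.34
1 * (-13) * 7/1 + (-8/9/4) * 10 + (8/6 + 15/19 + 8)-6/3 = -14552/171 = -85.10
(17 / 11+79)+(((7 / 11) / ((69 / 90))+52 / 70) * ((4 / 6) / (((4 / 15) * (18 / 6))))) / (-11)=4700354 / 58443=80.43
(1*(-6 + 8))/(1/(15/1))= 30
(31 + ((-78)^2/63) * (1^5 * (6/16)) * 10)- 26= 367.14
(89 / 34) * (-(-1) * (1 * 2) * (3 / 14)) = 267 / 238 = 1.12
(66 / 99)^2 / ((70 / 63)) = 2 / 5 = 0.40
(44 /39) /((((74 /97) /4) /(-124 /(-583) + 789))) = 357046136 /76479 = 4668.55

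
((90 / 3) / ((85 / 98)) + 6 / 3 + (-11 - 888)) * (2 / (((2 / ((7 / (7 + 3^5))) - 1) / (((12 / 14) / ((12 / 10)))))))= -146610 / 8381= -17.49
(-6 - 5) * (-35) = 385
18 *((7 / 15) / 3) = 14 / 5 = 2.80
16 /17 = 0.94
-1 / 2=-0.50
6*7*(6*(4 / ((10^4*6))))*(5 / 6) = 7 / 500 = 0.01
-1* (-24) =24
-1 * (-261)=261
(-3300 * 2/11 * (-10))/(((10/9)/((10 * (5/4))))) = 67500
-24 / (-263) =24 / 263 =0.09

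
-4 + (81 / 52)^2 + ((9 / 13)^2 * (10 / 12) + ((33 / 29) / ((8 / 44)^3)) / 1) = 14753899 / 78416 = 188.15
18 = 18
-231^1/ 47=-231/ 47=-4.91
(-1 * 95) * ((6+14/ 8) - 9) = 475/ 4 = 118.75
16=16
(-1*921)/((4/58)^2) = -774561/4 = -193640.25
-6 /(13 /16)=-96 /13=-7.38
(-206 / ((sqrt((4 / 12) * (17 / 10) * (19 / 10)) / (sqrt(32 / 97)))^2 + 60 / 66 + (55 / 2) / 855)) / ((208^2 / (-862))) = 4175161650 / 4277413153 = 0.98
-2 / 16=-1 / 8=-0.12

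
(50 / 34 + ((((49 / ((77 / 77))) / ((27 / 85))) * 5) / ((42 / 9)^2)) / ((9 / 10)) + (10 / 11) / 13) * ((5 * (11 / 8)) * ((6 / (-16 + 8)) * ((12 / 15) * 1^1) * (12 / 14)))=-5368105 / 37128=-144.58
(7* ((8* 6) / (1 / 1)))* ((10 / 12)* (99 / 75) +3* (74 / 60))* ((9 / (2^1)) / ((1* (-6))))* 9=-54432 / 5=-10886.40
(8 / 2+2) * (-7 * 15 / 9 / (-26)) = 2.69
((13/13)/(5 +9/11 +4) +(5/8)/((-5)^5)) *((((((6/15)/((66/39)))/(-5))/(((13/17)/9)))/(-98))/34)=13723/808500000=0.00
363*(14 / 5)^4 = 13945008 / 625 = 22312.01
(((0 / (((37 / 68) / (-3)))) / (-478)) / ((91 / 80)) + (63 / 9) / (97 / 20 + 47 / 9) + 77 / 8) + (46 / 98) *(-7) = 14575 / 2072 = 7.03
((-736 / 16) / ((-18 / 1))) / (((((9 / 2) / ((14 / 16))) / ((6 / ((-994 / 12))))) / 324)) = -828 / 71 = -11.66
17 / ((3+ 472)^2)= 17 / 225625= 0.00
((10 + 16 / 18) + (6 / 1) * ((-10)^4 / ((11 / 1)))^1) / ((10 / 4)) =1082156 / 495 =2186.17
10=10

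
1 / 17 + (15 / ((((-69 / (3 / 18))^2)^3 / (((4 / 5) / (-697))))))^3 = 0.06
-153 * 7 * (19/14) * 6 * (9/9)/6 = -2907/2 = -1453.50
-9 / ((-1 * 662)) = 9 / 662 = 0.01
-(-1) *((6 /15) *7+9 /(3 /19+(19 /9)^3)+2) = 3803487 /662540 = 5.74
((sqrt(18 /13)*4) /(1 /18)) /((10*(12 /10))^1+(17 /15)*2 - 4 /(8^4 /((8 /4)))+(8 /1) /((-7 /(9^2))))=-11612160*sqrt(26) /54726997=-1.08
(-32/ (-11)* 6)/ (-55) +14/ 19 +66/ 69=363796/ 264385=1.38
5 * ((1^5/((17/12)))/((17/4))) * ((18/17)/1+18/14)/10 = 6696/34391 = 0.19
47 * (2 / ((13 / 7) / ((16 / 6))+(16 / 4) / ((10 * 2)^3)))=1316000 / 9757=134.88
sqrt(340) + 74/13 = 74/13 + 2 * sqrt(85) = 24.13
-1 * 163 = -163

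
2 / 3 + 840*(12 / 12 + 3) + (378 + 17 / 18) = 67313 / 18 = 3739.61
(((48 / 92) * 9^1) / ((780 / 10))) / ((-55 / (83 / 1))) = -1494 / 16445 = -0.09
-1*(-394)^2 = -155236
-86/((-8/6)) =129/2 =64.50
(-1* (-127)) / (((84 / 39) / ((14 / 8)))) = 103.19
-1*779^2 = -606841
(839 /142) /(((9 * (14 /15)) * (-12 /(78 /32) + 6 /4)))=-54535 /265398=-0.21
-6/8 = -3/4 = -0.75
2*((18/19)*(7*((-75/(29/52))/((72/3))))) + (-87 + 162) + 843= 464868/551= 843.68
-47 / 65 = -0.72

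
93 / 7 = 13.29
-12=-12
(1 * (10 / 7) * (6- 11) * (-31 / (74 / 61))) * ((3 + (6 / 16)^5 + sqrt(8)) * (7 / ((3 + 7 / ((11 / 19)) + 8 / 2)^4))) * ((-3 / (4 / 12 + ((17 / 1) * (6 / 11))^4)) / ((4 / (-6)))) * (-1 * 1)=-13315429001803379 / 756267310170583859200- 405352643971 * sqrt(2) / 34619170082271600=-0.00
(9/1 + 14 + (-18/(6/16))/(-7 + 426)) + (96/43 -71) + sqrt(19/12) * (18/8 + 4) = -826656/18017 + 25 * sqrt(57)/24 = -38.02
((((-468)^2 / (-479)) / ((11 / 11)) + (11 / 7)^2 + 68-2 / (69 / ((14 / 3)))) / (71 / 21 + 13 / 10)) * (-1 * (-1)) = -18798423110 / 227423931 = -82.66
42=42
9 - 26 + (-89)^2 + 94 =7998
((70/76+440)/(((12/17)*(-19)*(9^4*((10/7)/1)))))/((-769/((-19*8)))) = -132923/191725542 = -0.00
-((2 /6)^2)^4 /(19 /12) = -4 /41553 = -0.00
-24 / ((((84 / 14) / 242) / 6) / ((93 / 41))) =-540144 / 41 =-13174.24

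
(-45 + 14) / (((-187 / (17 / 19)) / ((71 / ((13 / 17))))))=37417 / 2717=13.77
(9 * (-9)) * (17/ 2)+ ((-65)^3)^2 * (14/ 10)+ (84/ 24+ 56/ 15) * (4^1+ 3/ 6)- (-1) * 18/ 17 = 105586446220.11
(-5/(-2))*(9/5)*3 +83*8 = 1355/2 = 677.50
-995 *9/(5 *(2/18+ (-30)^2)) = -16119/8101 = -1.99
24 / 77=0.31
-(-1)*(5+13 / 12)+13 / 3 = 125 / 12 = 10.42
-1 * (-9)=9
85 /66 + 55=3715 /66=56.29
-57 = -57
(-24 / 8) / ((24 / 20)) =-5 / 2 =-2.50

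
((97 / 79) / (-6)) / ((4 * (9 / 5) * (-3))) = 0.01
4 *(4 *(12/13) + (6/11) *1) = 2424/143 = 16.95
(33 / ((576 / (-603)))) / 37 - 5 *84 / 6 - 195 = -629731 / 2368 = -265.93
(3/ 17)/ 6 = 0.03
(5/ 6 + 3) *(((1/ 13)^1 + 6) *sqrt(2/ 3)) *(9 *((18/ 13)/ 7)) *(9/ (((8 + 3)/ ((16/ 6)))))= 392472 *sqrt(6)/ 13013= 73.88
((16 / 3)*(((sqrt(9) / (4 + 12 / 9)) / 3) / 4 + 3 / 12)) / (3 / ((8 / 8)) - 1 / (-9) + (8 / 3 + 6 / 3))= 57 / 280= 0.20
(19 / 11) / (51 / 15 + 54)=95 / 3157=0.03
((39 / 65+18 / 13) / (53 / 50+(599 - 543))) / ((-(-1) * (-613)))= -430 / 7578519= -0.00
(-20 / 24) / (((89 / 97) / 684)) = -621.24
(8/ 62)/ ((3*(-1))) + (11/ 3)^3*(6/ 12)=41189/ 1674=24.61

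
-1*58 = -58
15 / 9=5 / 3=1.67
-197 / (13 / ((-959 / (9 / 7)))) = 1322461 / 117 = 11303.09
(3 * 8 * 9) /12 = 18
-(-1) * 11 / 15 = 11 / 15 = 0.73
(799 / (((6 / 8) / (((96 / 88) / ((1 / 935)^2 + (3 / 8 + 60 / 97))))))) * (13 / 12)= 197105629600 / 155544981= 1267.19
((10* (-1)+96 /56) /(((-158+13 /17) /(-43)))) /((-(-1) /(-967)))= 40998866 /18711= 2191.16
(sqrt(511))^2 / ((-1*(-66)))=7.74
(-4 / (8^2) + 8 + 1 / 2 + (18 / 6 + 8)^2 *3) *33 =196119 / 16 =12257.44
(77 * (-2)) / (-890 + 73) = 154 / 817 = 0.19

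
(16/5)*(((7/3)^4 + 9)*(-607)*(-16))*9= 97275392/9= 10808376.89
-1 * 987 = -987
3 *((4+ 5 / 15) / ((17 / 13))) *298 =50362 / 17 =2962.47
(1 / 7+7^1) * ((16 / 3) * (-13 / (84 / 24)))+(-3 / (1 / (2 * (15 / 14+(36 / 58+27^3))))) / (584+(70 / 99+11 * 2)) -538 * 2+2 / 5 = -1807435206721 / 1280264160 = -1411.77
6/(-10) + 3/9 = -4/15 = -0.27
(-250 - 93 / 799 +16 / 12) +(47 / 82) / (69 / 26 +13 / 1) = -9949544204 / 39998739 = -248.75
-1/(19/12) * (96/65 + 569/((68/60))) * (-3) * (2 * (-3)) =-120183912/20995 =-5724.41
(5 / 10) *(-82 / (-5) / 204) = 41 / 1020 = 0.04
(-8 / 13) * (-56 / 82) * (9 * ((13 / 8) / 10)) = 126 / 205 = 0.61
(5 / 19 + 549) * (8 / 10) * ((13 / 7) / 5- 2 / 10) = 250464 / 3325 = 75.33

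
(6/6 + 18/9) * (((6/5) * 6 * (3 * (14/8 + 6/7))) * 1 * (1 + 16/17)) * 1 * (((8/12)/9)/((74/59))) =426393/22015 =19.37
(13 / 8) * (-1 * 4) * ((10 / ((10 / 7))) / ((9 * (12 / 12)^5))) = -91 / 18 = -5.06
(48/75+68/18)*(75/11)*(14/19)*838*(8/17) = 93292864/10659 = 8752.50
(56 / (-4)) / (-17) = 14 / 17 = 0.82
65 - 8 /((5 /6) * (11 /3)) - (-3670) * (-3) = -602119 /55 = -10947.62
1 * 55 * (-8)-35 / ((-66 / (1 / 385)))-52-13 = -366629 / 726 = -505.00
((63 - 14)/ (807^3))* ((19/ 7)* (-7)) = -931/ 525557943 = -0.00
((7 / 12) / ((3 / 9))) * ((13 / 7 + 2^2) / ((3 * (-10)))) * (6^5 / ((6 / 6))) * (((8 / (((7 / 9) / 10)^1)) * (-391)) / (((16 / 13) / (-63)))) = -5469328332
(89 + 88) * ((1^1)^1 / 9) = 59 / 3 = 19.67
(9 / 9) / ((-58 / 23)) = -23 / 58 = -0.40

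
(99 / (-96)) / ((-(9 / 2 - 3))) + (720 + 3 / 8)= 721.06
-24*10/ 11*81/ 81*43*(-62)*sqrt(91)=554880.42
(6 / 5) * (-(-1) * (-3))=-18 / 5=-3.60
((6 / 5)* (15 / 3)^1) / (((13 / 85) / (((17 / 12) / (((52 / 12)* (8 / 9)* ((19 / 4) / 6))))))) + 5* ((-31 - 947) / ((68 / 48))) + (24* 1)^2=-311968971 / 109174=-2857.54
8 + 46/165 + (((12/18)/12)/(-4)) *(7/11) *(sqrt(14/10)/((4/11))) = 1366/165 - 7 *sqrt(35)/1440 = 8.25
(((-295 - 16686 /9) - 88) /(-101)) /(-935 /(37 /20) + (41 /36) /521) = -1552415364 /35424303983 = -0.04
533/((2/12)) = 3198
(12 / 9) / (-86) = -2 / 129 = -0.02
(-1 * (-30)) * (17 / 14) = 255 / 7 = 36.43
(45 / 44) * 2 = 45 / 22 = 2.05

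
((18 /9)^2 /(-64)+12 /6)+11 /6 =181 /48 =3.77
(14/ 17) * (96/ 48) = 28/ 17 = 1.65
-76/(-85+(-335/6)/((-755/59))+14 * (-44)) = 68856/631153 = 0.11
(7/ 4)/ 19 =7/ 76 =0.09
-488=-488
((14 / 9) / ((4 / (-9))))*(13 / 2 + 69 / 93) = -3143 / 124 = -25.35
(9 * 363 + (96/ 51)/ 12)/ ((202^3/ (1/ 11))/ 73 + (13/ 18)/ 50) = 3649087500/ 1387197282533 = 0.00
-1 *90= -90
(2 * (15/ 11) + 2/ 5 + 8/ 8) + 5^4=34602/ 55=629.13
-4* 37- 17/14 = -2089/14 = -149.21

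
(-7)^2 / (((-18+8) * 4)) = -49 / 40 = -1.22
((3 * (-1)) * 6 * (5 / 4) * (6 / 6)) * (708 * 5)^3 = -998141940000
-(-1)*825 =825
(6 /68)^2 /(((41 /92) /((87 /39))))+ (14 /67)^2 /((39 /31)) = 152836925 /2074416279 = 0.07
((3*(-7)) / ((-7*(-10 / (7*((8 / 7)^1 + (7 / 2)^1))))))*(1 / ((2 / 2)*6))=-13 / 8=-1.62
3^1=3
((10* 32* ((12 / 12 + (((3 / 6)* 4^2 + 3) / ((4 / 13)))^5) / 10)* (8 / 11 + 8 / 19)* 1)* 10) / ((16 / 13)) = 17434863103.42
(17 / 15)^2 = 289 / 225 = 1.28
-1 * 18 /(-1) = 18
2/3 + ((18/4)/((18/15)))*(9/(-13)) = -301/156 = -1.93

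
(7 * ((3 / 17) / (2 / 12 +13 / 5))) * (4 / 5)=504 / 1411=0.36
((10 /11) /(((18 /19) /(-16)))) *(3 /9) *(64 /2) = -48640 /297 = -163.77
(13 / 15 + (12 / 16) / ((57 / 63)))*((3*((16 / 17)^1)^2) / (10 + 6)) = 7732 / 27455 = 0.28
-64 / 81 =-0.79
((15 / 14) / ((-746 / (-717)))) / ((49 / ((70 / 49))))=0.03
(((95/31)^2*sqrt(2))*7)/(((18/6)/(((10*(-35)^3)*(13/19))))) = -9090954.63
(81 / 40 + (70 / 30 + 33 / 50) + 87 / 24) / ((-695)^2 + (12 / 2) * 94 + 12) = 2593 / 145080300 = 0.00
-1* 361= -361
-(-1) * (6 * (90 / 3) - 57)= 123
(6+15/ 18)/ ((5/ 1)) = 41/ 30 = 1.37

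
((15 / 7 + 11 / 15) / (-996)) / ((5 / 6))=-151 / 43575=-0.00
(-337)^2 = 113569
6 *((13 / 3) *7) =182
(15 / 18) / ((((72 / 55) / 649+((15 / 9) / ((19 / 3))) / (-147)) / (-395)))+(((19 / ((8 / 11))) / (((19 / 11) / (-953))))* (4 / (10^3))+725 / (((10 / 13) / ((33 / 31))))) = -2033305679176563 / 1402502000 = -1449770.25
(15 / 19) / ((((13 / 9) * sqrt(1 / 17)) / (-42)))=-5670 * sqrt(17) / 247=-94.65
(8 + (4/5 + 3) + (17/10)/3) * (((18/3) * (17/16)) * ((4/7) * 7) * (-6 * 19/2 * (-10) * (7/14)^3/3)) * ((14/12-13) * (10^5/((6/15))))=-132939734375/6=-22156622395.83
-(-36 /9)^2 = -16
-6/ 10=-3/ 5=-0.60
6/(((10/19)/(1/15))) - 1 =-6/25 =-0.24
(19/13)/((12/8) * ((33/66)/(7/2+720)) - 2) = -54986/75205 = -0.73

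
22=22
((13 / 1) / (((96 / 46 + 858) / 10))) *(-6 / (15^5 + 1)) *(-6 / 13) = 115 / 208638556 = 0.00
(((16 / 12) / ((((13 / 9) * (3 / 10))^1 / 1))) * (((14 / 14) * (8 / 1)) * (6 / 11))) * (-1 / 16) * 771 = -92520 / 143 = -646.99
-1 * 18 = -18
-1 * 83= -83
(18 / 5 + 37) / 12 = 203 / 60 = 3.38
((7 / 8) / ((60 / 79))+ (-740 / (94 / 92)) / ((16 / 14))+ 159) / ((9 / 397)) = -4241456293 / 203040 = -20889.76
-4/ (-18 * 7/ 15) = 10/ 21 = 0.48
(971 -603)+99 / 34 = 12611 / 34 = 370.91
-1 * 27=-27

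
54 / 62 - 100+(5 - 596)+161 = -16403 / 31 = -529.13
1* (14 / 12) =7 / 6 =1.17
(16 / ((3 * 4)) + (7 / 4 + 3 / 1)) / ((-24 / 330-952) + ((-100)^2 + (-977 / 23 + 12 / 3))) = 92345 / 136763436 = 0.00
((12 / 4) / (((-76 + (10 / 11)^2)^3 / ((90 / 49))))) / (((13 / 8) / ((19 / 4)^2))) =-3197667605 / 17755259465216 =-0.00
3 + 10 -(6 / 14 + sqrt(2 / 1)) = 88 / 7 -sqrt(2) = 11.16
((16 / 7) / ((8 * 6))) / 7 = 1 / 147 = 0.01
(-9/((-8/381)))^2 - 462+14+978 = 11791961/64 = 184249.39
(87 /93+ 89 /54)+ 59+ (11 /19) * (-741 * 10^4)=-7181356909 /1674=-4289938.42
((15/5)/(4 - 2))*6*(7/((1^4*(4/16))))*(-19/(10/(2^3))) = -19152/5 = -3830.40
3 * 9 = 27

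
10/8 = 5/4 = 1.25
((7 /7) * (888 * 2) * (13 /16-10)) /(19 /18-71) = 293706 /1259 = 233.29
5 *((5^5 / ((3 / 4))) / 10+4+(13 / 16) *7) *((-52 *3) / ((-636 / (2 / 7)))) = 149.40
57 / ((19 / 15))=45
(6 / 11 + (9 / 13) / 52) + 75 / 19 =636645 / 141284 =4.51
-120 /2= -60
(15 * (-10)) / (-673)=150 / 673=0.22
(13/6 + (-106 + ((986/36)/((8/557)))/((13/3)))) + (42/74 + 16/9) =23451247/69264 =338.58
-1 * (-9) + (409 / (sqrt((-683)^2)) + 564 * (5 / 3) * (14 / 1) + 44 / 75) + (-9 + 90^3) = 742161.19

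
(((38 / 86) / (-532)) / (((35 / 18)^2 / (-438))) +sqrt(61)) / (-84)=-sqrt(61) / 84- 5913 / 5162150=-0.09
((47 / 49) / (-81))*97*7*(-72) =36472 / 63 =578.92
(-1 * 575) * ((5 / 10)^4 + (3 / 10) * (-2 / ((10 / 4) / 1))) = 1633 / 16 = 102.06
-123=-123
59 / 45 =1.31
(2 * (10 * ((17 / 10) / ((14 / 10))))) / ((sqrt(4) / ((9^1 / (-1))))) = -765 / 7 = -109.29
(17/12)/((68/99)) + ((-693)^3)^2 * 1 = 1772227169550052017/16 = 110764198096878251.06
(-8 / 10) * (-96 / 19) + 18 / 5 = 726 / 95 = 7.64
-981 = -981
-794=-794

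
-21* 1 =-21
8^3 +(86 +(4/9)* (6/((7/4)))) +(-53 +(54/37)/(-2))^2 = 100230734/28749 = 3486.41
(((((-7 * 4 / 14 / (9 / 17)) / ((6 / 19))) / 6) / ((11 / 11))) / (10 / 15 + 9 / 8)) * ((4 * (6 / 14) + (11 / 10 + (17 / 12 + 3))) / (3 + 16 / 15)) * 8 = -7847608 / 495747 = -15.83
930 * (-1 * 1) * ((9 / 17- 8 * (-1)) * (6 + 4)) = -1348500 / 17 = -79323.53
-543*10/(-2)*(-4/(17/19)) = -12137.65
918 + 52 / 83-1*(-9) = 76993 / 83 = 927.63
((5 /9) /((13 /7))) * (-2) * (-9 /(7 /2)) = 20 /13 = 1.54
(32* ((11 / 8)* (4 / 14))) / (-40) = -11 / 35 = -0.31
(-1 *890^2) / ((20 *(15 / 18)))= -47526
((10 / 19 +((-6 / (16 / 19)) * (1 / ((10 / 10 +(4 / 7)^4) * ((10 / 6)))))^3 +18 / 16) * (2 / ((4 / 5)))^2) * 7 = -8941189173911713663 / 3649456747182080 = -2450.01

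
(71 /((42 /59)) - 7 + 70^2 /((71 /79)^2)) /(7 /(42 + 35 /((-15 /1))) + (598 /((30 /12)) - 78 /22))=1219270382825 /46685124444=26.12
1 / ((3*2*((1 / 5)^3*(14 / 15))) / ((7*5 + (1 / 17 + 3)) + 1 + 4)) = 114375 / 119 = 961.13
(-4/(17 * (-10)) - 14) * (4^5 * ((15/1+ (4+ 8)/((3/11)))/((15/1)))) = -23924736/425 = -56293.50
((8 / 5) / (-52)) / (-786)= 1 / 25545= 0.00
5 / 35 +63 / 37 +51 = 13687 / 259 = 52.85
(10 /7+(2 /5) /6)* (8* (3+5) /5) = 10048 /525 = 19.14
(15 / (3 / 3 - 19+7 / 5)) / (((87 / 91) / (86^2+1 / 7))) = -16826225 / 2407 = -6990.54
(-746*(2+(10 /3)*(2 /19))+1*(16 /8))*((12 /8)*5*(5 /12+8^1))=-25212125 /228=-110579.50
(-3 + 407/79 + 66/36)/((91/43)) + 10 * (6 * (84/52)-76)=-2193841/3318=-661.19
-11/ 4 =-2.75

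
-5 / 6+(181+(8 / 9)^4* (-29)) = 2126579 / 13122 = 162.06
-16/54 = -8/27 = -0.30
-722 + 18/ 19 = -13700/ 19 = -721.05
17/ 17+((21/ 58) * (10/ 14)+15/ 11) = 2.62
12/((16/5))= 15/4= 3.75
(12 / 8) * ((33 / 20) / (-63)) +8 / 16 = 129 / 280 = 0.46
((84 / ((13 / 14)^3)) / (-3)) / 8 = -9604 / 2197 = -4.37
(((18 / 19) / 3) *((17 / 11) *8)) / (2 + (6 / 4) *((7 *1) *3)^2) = 0.01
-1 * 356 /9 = -356 /9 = -39.56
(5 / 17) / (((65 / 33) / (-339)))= -11187 / 221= -50.62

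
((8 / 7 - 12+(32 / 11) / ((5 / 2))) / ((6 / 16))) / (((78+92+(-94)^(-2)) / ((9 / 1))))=-263807616 / 192772195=-1.37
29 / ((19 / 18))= 27.47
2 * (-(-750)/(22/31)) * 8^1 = 186000/11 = 16909.09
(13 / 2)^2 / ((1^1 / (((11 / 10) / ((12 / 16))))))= 1859 / 30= 61.97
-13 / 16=-0.81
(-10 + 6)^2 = 16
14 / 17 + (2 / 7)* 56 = 286 / 17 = 16.82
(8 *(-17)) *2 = -272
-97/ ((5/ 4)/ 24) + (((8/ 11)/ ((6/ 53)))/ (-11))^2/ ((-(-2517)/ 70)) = -3088426149376/ 1658312865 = -1862.39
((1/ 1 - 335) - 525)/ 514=-859/ 514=-1.67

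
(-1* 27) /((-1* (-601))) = -27 /601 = -0.04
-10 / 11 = -0.91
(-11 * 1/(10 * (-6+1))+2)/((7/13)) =1443/350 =4.12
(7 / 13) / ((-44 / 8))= -14 / 143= -0.10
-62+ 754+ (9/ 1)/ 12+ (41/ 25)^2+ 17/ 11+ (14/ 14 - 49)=17847089/ 27500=648.99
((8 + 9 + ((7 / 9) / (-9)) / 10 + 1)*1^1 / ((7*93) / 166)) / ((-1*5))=-1209559 / 1318275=-0.92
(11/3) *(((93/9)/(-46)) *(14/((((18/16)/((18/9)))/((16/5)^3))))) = -671.75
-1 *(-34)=34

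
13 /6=2.17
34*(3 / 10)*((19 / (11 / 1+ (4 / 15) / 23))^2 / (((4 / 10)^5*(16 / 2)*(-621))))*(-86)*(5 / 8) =474179140625 / 14778778624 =32.09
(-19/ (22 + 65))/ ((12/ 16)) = -76/ 261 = -0.29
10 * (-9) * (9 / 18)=-45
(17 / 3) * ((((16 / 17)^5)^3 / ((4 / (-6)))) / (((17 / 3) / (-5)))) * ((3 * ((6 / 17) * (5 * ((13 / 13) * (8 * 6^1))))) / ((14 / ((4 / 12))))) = 6225776124876973670400 / 340628343129668079367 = 18.28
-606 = -606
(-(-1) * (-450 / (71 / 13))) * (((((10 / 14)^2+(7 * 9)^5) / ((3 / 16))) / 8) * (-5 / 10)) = 27257059997.82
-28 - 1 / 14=-393 / 14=-28.07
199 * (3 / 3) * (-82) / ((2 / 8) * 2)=-32636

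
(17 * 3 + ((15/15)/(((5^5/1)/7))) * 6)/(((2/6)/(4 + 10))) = 6695514/3125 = 2142.56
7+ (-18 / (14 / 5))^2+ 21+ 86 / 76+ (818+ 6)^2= 1264384505 / 1862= 679046.46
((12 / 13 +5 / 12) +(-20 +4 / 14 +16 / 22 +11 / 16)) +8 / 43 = -34655585 / 2066064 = -16.77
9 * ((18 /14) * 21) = 243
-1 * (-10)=10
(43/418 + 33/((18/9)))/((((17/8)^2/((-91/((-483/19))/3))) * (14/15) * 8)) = 902200/1535457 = 0.59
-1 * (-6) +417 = 423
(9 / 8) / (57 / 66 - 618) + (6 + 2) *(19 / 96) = 128833 / 81462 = 1.58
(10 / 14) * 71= 355 / 7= 50.71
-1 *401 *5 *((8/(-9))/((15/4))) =12832/27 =475.26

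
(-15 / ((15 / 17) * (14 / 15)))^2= 65025 / 196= 331.76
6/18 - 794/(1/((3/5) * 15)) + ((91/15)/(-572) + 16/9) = -14144921/1980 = -7143.90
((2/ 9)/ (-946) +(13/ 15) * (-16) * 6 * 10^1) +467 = -1553806/ 4257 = -365.00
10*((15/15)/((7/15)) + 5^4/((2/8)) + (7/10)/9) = 1576399/63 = 25022.21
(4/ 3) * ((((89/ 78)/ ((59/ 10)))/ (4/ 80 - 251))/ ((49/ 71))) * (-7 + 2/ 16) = 17377250/ 1697661693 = 0.01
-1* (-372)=372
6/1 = 6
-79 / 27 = -2.93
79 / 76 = 1.04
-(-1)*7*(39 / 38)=273 / 38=7.18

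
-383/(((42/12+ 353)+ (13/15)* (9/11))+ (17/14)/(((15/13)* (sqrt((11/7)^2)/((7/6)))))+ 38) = -758340/784061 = -0.97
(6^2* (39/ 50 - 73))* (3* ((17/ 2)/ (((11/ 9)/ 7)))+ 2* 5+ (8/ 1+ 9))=-123723693/ 275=-449904.34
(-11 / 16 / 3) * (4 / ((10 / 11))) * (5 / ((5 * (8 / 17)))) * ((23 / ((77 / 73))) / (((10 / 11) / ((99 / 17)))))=-6704247 / 22400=-299.30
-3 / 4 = -0.75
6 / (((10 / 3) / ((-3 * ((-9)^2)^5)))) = -18828635765.40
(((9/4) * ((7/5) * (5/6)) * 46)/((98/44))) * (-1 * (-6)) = 2277/7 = 325.29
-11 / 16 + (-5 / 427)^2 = -2005219 / 2917264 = -0.69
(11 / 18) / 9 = 11 / 162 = 0.07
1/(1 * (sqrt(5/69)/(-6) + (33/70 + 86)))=3675 * sqrt(345)/11376347132 + 131561955/11376347132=0.01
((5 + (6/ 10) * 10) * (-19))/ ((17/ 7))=-1463/ 17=-86.06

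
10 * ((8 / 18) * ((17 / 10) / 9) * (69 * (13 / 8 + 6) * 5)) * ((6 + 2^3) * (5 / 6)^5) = 2608703125 / 209952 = 12425.24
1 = 1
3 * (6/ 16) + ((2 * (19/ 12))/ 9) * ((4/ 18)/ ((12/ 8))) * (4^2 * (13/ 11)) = 135403/ 64152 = 2.11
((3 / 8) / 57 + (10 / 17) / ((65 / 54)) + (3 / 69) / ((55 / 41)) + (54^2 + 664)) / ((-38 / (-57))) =5370.79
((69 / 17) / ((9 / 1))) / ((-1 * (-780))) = 0.00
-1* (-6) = 6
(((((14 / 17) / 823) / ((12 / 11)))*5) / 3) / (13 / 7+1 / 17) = 2695 / 3377592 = 0.00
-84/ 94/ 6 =-7/ 47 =-0.15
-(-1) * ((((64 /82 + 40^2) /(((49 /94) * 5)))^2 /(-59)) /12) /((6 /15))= -97095905792 /72896565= -1331.97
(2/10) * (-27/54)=-1/10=-0.10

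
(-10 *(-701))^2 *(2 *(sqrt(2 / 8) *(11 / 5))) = 108108220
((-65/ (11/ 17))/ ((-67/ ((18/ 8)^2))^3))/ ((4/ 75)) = 44043172875/ 54204710912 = 0.81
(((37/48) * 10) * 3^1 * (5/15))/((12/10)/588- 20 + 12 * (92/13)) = 589225/4962876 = 0.12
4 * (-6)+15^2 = 201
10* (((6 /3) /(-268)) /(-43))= 5 /2881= 0.00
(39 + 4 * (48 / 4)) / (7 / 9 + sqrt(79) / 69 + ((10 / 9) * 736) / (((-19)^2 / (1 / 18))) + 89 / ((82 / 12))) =921332563707283731 / 147485512139241010 - 958689539991387 * sqrt(79) / 147485512139241010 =6.19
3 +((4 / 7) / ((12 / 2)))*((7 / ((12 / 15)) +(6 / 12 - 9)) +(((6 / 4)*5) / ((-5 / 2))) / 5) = 89 / 30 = 2.97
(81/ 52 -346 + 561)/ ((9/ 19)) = 213959/ 468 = 457.18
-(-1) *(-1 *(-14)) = 14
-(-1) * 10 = 10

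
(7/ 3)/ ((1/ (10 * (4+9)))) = 303.33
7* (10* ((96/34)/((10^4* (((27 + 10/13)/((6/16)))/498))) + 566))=60787188931/1534250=39620.13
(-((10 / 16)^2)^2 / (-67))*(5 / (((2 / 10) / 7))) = 109375 / 274432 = 0.40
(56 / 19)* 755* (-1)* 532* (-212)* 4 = 1003896320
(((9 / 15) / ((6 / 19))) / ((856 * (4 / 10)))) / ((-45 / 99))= -0.01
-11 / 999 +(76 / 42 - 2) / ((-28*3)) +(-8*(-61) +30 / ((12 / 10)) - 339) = 8517046 / 48951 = 173.99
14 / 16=7 / 8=0.88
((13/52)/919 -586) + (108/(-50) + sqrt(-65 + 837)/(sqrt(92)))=-54051879/91900 + sqrt(4439)/23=-585.26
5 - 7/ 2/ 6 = 53/ 12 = 4.42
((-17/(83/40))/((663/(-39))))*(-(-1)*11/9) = 440/747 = 0.59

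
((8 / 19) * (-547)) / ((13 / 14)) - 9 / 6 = -123269 / 494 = -249.53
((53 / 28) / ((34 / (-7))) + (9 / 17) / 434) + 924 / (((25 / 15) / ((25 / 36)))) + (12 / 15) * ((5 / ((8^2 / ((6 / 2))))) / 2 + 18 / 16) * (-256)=19214011 / 147560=130.21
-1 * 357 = -357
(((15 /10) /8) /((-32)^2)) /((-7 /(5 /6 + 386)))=-2321 /229376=-0.01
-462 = -462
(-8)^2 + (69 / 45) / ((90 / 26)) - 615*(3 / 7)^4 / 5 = 97716074 / 1620675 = 60.29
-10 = -10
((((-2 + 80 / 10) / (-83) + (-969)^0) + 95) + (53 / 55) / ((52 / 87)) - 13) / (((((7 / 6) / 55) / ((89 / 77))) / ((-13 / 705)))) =-1786060277 / 21026390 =-84.94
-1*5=-5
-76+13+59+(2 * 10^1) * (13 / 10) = 22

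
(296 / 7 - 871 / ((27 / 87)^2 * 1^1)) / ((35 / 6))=-10207202 / 6615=-1543.04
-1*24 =-24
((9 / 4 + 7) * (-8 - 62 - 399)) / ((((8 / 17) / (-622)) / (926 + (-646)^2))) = 19185871181631 / 8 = 2398233897703.88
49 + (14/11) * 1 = 553/11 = 50.27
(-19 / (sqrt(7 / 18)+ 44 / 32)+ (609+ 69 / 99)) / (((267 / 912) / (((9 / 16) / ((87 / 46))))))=4782528 * sqrt(14) / 2232565+ 14776906784 / 24558215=609.72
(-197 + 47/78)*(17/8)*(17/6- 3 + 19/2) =-1822961/468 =-3895.22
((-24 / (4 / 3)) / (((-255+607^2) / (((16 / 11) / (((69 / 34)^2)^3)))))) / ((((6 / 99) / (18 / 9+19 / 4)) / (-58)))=179197312256 / 27252963057233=0.01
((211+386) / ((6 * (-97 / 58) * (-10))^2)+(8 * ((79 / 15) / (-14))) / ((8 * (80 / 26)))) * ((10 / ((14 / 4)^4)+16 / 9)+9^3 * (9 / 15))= -8748105560279 / 316274126000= -27.66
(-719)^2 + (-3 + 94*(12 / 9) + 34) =517117.33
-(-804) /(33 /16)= 4288 /11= 389.82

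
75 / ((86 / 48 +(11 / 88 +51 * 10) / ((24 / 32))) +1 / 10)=9000 / 81847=0.11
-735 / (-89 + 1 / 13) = 9555 / 1156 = 8.27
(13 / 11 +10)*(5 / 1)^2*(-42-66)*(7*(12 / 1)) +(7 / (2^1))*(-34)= -2536155.36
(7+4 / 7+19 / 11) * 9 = 6444 / 77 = 83.69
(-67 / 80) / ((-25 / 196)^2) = -160867 / 3125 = -51.48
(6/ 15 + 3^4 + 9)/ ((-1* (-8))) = 113/ 10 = 11.30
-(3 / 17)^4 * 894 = -72414 / 83521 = -0.87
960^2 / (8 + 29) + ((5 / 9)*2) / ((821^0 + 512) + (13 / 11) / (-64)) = 2995431582080 / 120259287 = 24908.11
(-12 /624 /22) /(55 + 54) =-1 /124696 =-0.00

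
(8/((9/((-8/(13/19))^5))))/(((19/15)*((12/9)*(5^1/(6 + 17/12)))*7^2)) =-190030954496/54580071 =-3481.69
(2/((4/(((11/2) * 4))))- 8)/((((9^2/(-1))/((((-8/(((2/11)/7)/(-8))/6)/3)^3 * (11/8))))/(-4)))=10284775424/19683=522520.72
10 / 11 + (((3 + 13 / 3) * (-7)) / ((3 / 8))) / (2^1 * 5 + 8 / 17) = -107182 / 8811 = -12.16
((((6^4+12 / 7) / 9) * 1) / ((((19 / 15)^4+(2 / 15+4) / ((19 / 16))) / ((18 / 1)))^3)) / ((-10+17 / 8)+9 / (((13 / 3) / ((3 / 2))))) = -795.89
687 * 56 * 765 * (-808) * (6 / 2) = -71340937920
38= 38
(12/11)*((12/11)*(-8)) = -1152/121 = -9.52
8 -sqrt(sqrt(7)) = 8 -7^(1 /4) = 6.37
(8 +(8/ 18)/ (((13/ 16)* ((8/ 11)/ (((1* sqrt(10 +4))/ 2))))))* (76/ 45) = 3344* sqrt(14)/ 5265 +608/ 45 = 15.89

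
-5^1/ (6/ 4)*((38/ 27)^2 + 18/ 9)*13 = -377260/ 2187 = -172.50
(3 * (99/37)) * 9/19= 2673/703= 3.80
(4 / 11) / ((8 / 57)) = 57 / 22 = 2.59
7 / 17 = 0.41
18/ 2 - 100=-91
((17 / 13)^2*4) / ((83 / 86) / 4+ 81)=397664 / 4723043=0.08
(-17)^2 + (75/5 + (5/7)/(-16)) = 34043/112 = 303.96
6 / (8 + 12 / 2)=3 / 7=0.43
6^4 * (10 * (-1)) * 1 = -12960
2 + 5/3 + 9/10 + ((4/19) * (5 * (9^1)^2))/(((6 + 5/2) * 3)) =76651/9690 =7.91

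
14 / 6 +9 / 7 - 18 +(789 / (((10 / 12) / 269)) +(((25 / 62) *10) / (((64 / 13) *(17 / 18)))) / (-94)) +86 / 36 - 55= 254622.20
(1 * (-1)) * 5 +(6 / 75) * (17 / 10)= -608 / 125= -4.86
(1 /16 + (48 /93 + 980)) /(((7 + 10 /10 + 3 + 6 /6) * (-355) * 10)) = -486367 /21129600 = -0.02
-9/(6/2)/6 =-1/2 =-0.50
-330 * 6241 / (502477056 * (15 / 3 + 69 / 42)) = -2402785 / 3894197184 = -0.00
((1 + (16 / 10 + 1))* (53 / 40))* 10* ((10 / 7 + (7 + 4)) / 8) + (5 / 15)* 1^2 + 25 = 167057 / 1680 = 99.44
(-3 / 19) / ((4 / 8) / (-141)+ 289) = -846 / 1548443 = -0.00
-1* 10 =-10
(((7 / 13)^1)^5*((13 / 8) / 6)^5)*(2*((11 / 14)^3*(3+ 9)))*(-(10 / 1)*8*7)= -2282665 / 5308416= -0.43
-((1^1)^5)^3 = -1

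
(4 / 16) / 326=1 / 1304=0.00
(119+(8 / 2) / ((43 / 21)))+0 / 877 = 5201 / 43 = 120.95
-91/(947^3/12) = -1092/849278123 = -0.00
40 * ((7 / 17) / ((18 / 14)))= 1960 / 153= 12.81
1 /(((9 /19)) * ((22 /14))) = 133 /99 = 1.34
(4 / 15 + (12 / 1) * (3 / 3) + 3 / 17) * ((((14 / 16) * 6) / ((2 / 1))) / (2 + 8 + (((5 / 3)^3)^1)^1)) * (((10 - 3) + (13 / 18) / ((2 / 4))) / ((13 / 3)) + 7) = 69764751 / 3491800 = 19.98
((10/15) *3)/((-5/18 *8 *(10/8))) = -18/25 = -0.72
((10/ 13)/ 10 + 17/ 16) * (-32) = -474/ 13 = -36.46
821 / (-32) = -25.66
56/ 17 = 3.29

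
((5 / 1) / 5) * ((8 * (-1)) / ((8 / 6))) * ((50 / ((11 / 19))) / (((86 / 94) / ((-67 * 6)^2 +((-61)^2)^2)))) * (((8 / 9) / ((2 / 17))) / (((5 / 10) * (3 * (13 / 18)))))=-340235236072000 / 6149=-55331799653.93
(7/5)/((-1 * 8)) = -7/40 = -0.18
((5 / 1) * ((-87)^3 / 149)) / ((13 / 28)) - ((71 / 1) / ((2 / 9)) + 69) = -185885889 / 3874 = -47982.93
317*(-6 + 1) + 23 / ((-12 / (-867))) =307 / 4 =76.75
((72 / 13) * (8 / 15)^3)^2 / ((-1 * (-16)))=1048576 / 23765625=0.04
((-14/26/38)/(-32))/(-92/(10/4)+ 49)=35/964288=0.00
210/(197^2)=210/38809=0.01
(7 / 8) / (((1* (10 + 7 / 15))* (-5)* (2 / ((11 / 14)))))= -33 / 5024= -0.01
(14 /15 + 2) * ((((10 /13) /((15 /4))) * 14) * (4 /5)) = 19712 /2925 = 6.74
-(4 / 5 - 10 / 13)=-2 / 65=-0.03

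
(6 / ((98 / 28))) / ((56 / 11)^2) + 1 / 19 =12385 / 104272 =0.12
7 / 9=0.78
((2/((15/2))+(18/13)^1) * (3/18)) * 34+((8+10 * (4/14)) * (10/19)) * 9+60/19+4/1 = 5286362/77805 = 67.94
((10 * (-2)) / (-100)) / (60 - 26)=1 / 170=0.01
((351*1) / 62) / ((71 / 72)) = 12636 / 2201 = 5.74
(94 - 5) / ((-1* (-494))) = 89 / 494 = 0.18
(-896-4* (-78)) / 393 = -584 / 393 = -1.49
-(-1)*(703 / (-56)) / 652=-703 / 36512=-0.02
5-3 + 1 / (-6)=11 / 6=1.83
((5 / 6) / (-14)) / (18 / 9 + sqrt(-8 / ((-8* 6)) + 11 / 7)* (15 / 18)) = -180 / 4223 + 25* sqrt(3066) / 59122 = -0.02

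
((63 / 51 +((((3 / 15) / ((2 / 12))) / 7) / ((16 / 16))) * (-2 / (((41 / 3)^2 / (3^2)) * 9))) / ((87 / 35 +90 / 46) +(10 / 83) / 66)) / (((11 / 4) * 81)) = 3140175188 / 2520154219977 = 0.00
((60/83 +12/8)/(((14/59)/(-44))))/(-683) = 0.60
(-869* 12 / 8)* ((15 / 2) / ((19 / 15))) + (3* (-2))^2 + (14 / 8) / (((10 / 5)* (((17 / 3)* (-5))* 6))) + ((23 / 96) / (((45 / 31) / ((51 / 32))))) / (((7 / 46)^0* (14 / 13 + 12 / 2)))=-457354212599 / 59535360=-7682.06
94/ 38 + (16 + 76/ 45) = 17239/ 855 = 20.16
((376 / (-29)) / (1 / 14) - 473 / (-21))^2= 9375467929 / 370881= 25278.91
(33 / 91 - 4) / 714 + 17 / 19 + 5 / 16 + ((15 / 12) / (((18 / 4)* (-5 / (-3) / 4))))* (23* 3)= 466170625 / 9876048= 47.20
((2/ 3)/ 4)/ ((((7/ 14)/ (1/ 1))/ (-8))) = -8/ 3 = -2.67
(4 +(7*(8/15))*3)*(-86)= -6536/5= -1307.20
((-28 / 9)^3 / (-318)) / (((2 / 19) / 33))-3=1031081 / 38637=26.69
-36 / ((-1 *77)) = 0.47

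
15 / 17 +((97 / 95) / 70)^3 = 0.88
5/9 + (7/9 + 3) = 13/3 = 4.33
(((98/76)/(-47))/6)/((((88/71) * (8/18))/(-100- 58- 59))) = 2264829/1257344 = 1.80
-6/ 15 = -2/ 5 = -0.40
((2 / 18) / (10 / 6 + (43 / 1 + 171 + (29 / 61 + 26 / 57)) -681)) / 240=-1159 / 1162602000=-0.00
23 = 23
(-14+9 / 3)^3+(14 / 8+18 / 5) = -26513 / 20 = -1325.65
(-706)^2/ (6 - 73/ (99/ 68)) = -11291.80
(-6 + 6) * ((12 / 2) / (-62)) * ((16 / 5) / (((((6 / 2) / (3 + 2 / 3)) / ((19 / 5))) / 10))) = 0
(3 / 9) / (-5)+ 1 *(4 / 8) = 13 / 30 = 0.43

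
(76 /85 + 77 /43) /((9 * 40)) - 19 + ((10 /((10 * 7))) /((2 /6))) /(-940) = -2740678231 /144299400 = -18.99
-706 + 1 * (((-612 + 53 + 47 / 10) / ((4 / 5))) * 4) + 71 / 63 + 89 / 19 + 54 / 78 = -108024353 / 31122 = -3471.00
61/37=1.65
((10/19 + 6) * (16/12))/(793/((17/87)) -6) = 8432/3926673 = 0.00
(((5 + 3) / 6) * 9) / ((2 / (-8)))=-48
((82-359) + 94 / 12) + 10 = -1555 / 6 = -259.17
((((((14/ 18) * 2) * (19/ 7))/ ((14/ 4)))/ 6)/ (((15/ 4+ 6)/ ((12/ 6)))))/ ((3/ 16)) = 4864/ 22113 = 0.22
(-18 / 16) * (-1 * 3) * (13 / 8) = 5.48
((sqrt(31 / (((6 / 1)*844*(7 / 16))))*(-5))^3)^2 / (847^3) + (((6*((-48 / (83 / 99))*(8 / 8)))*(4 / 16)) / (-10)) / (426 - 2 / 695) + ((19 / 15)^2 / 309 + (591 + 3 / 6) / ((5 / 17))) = 373739424403183976884398823221247 / 185835966926169695634294307050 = 2011.13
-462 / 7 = -66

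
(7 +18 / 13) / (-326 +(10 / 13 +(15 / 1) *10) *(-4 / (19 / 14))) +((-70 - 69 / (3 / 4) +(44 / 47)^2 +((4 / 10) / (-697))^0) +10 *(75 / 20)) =-25773653365 / 210166469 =-122.63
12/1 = 12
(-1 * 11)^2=121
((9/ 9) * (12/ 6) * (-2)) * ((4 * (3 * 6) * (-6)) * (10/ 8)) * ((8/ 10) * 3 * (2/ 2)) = 5184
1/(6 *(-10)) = -1/60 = -0.02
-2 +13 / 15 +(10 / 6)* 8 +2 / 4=127 / 10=12.70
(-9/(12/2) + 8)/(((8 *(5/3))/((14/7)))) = 39/40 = 0.98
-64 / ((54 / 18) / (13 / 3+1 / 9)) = -2560 / 27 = -94.81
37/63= 0.59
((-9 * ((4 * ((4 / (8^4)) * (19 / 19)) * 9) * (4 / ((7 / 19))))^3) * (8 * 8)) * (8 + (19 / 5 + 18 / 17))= -49187075607 / 119418880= -411.89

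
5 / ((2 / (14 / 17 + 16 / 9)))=995 / 153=6.50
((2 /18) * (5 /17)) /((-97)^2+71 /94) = 470 /135331101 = 0.00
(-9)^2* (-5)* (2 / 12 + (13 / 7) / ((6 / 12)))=-22005 / 14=-1571.79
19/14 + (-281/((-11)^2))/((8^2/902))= -77303/2464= -31.37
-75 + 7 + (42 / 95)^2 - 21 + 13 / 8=-87.18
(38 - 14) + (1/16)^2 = 6145/256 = 24.00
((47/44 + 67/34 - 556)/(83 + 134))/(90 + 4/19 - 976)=1571737/546355656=0.00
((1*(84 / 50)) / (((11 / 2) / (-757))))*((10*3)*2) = -763056 / 55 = -13873.75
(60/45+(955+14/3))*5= 4805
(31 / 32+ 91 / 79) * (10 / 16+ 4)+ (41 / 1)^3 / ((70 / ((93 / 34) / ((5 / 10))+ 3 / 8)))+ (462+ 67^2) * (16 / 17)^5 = 1893810076934227 / 201006315776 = 9421.64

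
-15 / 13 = -1.15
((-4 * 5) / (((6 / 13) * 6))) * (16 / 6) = -520 / 27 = -19.26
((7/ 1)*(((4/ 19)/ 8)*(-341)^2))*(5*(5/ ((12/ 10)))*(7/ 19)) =712221125/ 4332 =164409.31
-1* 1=-1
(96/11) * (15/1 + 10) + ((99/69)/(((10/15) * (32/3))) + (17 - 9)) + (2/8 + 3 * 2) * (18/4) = 4121003/16192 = 254.51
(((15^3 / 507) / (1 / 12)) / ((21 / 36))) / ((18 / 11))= 99000 / 1183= 83.69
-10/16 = -5/8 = -0.62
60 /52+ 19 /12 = 427 /156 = 2.74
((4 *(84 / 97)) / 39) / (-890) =-0.00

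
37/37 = 1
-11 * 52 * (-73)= 41756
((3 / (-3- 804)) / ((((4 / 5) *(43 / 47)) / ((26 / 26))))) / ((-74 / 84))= 4935 / 855958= 0.01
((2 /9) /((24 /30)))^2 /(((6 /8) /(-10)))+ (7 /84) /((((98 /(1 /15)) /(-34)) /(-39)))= -227099 /238140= -0.95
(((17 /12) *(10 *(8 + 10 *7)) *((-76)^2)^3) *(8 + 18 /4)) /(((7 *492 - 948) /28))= 89575357424000 /3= 29858452474666.67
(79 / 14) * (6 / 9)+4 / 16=337 / 84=4.01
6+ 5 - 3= 8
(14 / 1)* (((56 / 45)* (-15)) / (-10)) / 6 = 196 / 45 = 4.36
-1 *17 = -17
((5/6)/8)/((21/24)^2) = 20/147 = 0.14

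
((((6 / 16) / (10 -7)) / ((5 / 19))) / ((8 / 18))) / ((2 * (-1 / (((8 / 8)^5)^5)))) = -171 / 320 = -0.53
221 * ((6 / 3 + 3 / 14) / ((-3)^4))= 6851 / 1134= 6.04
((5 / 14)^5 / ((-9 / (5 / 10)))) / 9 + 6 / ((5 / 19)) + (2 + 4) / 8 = 10259246087 / 435637440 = 23.55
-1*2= -2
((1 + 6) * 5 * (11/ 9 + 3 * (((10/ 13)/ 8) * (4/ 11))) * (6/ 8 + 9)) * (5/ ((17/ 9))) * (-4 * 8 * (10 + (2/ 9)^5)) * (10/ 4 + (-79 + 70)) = 9178365341600/ 3680721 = 2493632.45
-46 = -46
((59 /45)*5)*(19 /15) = 1121 /135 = 8.30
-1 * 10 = -10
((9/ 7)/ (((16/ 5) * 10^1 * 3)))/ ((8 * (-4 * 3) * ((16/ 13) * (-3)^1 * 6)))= 13/ 2064384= 0.00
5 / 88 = 0.06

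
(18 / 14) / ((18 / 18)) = 9 / 7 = 1.29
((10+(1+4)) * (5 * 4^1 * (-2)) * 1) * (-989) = 593400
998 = 998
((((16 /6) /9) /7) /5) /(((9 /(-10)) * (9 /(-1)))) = 16 /15309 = 0.00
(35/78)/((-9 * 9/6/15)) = -175/351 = -0.50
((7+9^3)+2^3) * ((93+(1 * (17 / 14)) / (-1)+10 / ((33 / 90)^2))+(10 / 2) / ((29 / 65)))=3241464780 / 24563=131965.35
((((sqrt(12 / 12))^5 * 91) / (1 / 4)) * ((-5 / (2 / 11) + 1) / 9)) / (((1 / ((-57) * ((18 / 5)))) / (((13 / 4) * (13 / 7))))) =6637137 / 5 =1327427.40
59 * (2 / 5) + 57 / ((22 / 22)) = 403 / 5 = 80.60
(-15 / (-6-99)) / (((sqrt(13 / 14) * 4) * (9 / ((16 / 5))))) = 4 * sqrt(182) / 4095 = 0.01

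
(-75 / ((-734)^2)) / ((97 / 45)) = -3375 / 52259332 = -0.00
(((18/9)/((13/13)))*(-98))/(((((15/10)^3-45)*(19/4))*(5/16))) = 100352/31635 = 3.17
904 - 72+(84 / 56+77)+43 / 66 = 30068 / 33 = 911.15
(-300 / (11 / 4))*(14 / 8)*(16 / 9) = -11200 / 33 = -339.39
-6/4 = -3/2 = -1.50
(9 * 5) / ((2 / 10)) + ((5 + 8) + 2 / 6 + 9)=742 / 3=247.33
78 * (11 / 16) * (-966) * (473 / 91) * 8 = -2154042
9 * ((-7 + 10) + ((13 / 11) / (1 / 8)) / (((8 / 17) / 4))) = 8253 / 11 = 750.27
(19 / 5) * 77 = 1463 / 5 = 292.60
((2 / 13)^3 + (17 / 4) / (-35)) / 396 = -36229 / 121801680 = -0.00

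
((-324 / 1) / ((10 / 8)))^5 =-3656158440062976 / 3125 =-1169970700820.15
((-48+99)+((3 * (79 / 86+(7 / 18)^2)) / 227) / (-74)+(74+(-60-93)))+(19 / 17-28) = -72783501281 / 1326168504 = -54.88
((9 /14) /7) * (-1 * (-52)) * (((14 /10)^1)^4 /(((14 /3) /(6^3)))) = 530712 /625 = 849.14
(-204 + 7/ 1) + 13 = -184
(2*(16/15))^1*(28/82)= 448/615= 0.73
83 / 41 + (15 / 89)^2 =666668 / 324761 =2.05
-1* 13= -13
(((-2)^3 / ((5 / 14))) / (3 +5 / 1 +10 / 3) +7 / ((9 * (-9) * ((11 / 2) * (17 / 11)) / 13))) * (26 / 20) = -5551 / 2025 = -2.74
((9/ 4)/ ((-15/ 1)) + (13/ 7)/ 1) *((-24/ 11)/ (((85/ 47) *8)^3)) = -0.00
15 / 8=1.88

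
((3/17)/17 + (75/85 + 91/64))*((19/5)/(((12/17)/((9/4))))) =2440227/87040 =28.04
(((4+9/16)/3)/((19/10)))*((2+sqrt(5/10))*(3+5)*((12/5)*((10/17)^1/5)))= 292*sqrt(2)/323+1168/323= 4.89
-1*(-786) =786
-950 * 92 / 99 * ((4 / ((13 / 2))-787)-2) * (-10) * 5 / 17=-44788130000 / 21879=-2047083.05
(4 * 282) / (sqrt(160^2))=141 / 20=7.05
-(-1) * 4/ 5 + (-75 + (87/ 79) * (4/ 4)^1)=-28874/ 395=-73.10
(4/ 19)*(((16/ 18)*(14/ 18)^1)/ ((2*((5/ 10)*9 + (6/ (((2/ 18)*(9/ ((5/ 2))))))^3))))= 224/ 10402101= 0.00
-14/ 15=-0.93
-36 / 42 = -6 / 7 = -0.86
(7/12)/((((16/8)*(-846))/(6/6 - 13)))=7/1692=0.00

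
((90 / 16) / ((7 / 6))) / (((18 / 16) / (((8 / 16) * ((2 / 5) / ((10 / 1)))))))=3 / 35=0.09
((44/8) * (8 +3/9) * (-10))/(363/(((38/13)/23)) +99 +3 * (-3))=-52250/335871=-0.16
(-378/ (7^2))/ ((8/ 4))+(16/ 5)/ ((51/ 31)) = -1.91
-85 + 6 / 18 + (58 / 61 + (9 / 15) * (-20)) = -17516 / 183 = -95.72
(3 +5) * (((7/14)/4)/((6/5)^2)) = 25/36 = 0.69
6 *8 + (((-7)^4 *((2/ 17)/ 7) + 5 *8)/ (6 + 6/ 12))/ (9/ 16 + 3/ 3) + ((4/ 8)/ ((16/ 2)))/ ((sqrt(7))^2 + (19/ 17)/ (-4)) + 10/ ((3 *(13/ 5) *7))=11899331281/ 212093700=56.10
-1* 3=-3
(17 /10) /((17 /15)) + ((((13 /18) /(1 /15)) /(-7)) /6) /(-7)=2711 /1764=1.54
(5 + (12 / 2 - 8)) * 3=9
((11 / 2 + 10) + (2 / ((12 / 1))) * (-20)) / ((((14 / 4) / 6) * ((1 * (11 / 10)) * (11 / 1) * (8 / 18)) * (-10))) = -657 / 1694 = -0.39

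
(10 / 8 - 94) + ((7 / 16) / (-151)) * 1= -224091 / 2416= -92.75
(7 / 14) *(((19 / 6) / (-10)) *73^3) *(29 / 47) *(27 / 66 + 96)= -3664030.35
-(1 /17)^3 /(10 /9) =-9 /49130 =-0.00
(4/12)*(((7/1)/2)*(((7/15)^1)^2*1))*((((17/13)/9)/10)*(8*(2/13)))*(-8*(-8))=1492736/5133375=0.29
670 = 670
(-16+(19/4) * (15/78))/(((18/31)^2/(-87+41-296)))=15303.62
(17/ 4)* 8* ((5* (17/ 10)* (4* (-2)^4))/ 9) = 18496/ 9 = 2055.11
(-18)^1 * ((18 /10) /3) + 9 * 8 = 306 /5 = 61.20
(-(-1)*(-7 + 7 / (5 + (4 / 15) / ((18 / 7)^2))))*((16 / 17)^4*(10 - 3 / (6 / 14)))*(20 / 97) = -33780203520 / 12403453147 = -2.72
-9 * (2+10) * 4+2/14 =-3023/7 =-431.86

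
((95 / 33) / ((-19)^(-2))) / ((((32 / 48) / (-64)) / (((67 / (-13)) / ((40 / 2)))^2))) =-61580102 / 9295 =-6625.08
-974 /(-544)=487 /272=1.79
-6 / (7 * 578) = -3 / 2023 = -0.00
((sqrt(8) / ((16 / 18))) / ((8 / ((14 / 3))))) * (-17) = -357 * sqrt(2) / 16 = -31.55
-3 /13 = -0.23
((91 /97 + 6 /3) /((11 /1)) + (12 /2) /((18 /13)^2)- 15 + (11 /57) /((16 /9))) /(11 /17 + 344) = -1711389439 /51312747024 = -0.03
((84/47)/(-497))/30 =-2/16685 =-0.00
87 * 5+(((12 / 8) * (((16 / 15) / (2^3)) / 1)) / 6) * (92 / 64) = 435.05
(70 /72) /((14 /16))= 10 /9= 1.11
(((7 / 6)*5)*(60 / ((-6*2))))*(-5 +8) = -175 / 2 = -87.50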